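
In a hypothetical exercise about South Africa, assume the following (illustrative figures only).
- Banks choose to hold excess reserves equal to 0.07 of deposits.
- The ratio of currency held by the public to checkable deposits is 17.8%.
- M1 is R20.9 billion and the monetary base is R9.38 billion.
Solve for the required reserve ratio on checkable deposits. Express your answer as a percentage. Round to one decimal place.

28.1%

Using m = M/MB = 20.9/9.38 ≈ 2.228145. Since m = (1 + c)/(c + rr + e), the denominator satisfies c + rr + e = (1 + c)/m = (1 + 0.178) / 2.228145 ≈ 0.528691.
With c = 0.178 and e = 0.07, the required reserve ratio on checkable deposits is 0.528691 − 0.178 − 0.07 = 0.280691.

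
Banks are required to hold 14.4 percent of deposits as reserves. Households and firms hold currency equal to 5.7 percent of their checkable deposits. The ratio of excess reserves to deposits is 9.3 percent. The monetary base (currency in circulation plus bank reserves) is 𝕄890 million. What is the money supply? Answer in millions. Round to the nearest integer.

The money multiplier is m = (1 + c) / (rr + e + c) = (1 + 0.057) / (0.144 + 0.093 + 0.057) ≈ 3.5952.
So M = m × MB = 3.5952 × 890 = 3199.728 million.

𝕄3200 million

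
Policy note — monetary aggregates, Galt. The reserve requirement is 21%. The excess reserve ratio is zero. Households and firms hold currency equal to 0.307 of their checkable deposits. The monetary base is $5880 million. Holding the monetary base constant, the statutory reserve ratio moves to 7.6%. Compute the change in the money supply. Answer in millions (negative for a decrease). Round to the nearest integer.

$5201 million

Initially m₁ = (1 + 0.307) / (0.21 + 0.307) ≈ 2.52805, so M₁ = 2.52805 × 5880 = 14864.934 million.
After the change m₂ = (1 + 0.307) / (0.076 + 0.307) ≈ 3.41253, so M₂ = 3.41253 × 5880 = 20065.6764 million.
ΔM = M₂ − M₁ = 20065.6764 − 14864.934 = 5200.7424 million.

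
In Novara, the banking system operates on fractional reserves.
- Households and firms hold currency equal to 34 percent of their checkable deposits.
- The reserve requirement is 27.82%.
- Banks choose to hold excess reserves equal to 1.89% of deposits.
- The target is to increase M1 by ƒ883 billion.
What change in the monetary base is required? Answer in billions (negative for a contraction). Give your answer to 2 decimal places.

The money multiplier is m = (1 + c) / (rr + e + c) = (1 + 0.34) / (0.2782 + 0.0189 + 0.34) ≈ 2.103280.
ΔMB = ΔM / m = (+883) / 2.103280 ≈ 419.8205 billion.

ƒ419.82 billion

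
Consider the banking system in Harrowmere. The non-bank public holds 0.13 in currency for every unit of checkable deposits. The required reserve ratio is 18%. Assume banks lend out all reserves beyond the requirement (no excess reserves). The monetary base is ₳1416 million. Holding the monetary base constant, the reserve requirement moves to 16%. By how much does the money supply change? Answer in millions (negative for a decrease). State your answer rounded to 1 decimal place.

Initially m₁ = (1 + 0.13) / (0.18 + 0.13) ≈ 3.645161, so M₁ = 3.645161 × 1416 ≈ 5161.548 million.
After the change m₂ = (1 + 0.13) / (0.16 + 0.13) ≈ 3.896552, so M₂ = 3.896552 × 1416 ≈ 5517.5176 million.
ΔM = M₂ − M₁ = 5517.5176 − 5161.548 = 355.9696 million.

₳356.0 million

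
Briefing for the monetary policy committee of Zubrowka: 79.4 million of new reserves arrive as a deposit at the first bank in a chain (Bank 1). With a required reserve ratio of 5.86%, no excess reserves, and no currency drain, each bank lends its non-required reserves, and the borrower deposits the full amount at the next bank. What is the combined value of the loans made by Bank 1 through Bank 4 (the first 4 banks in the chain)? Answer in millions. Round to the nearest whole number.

Bank i lends (1 − rr)^i of the original deposit: Bank 1 lends 79.4·0.9414 ≈ 74.7472, Bank 2 lends 79.4·0.9414² ≈ 70.3670, and so on.
Summing a geometric series: total = 79.4·[0.9414·(1 − 0.9414^4) / (1 − 0.9414)] ≈ 273.7192 million.

274 million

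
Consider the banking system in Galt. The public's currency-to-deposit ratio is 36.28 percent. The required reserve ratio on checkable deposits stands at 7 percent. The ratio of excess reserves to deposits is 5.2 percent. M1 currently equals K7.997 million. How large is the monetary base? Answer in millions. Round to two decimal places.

K2.84 million

The money multiplier is m = (1 + c) / (rr + e + c) = (1 + 0.3628) / (0.07 + 0.052 + 0.3628) ≈ 2.8111.
MB = M / m = 7.997 / 2.8111 ≈ 2.8448 million.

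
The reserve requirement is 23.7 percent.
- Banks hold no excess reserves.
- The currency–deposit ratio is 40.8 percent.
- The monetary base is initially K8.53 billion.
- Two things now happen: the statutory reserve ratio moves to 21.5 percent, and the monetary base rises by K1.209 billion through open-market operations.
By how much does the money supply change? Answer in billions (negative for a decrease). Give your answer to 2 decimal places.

K3.39 billion

Before: m₁ = (1 + 0.408) / (0.237 + 0.408) ≈ 2.1829, MB₁ = 8.53, so M₁ = 2.1829 × 8.53 ≈ 18.6201 billion.
After: m₂ = (1 + 0.408) / (0.215 + 0.408) ≈ 2.26, MB₂ = 8.53 + 1.209 = 9.739, so M₂ = 2.26 × 9.739 ≈ 22.0101 billion.
ΔM = M₂ − M₁ = 22.0101 − 18.6201 = 3.39 billion.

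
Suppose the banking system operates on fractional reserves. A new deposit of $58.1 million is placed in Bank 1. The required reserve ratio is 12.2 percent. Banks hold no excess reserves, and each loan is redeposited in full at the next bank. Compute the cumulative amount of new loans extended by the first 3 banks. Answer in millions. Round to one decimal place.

Bank i lends (1 − rr)^i of the original deposit: Bank 1 lends 58.1·0.8780 = 51.0118, Bank 2 lends 58.1·0.8780² ≈ 44.7884, and so on.
Summing a geometric series: total = 58.1·[0.8780·(1 − 0.8780^3) / (1 − 0.8780)] ≈ 135.1243 million.

$135.1 million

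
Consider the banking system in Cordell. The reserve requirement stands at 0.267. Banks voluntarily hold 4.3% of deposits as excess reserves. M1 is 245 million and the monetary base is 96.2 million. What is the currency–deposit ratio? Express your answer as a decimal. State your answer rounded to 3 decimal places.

0.136

Using m = M/MB = 245/96.2 ≈ 2.546778. From m = (1 + c)/(c + rr + e), rearranging gives 1 + c = m·(c + rr + e), so c·(1 − m) = m·(rr + e) − 1.
Hence c = [m·(rr + e) − 1]/(1 − m) = [2.546778 × (0.267 + 0.043) − 1] / (1 − 2.546778) ≈ 0.136089.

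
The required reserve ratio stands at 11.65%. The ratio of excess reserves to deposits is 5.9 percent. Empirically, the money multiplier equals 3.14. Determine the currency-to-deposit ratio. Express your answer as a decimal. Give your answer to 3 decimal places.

0.210

Using m = 3.14. From m = (1 + c)/(c + rr + e), rearranging gives 1 + c = m·(c + rr + e), so c·(1 − m) = m·(rr + e) − 1.
Hence c = [m·(rr + e) − 1]/(1 − m) = [3.14 × (0.1165 + 0.059) − 1] / (1 − 3.14) ≈ 0.209780.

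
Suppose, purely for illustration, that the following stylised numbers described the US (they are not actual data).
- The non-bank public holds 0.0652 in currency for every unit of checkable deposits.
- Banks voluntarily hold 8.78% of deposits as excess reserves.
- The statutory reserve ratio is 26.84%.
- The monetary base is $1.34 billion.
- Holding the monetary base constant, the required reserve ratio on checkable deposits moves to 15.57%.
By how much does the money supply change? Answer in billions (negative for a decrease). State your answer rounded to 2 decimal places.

Initially m₁ = (1 + 0.0652) / (0.2684 + 0.0878 + 0.0652) ≈ 2.5278, so M₁ = 2.5278 × 1.34 ≈ 3.3873 billion.
After the change m₂ = (1 + 0.0652) / (0.1557 + 0.0878 + 0.0652) ≈ 3.4506, so M₂ = 3.4506 × 1.34 ≈ 4.6238 billion.
ΔM = M₂ − M₁ = 4.6238 − 3.3873 = 1.2365 billion.

$1.24 billion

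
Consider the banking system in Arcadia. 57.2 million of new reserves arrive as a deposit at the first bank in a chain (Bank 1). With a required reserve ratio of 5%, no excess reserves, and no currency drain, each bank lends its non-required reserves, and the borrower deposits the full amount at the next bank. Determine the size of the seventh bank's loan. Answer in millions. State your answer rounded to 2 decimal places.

Each bank lends a fraction (1 − rr) = 0.9500 of the deposit it receives, so Bank 7 receives 57.2·0.9500^6 and lends 57.2·0.9500^7 ≈ 39.9449 million.

39.94 million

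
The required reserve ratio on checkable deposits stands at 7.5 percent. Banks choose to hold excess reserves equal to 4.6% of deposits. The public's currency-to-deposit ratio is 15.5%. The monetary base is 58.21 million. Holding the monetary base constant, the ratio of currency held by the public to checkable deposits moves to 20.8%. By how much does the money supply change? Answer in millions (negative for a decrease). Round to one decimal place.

Initially m₁ = (1 + 0.155) / (0.075 + 0.046 + 0.155) ≈ 4.1848, so M₁ = 4.1848 × 58.21 ≈ 243.5972 million.
After the change m₂ = (1 + 0.208) / (0.075 + 0.046 + 0.208) ≈ 3.6717, so M₂ = 3.6717 × 58.21 ≈ 213.7297 million.
ΔM = M₂ − M₁ = 213.7297 − 243.5972 = -29.8675 million.

-29.9 million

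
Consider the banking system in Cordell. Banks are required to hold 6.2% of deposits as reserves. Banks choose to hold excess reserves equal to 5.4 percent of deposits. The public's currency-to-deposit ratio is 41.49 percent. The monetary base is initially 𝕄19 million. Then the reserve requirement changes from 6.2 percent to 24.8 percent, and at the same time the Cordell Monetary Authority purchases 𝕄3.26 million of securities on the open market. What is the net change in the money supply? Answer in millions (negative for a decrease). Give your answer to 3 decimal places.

Before: m₁ = (1 + 0.4149) / (0.062 + 0.054 + 0.4149) ≈ 2.665097, MB₁ = 19, so M₁ = 2.665097 × 19 ≈ 50.6368 million.
After: m₂ = (1 + 0.4149) / (0.248 + 0.054 + 0.4149) ≈ 1.973636, MB₂ = 19 + 3.26 = 22.26, so M₂ = 1.973636 × 22.26 ≈ 43.9331 million.
ΔM = M₂ − M₁ = 43.9331 − 50.6368 = -6.7037 million.

-6.704 million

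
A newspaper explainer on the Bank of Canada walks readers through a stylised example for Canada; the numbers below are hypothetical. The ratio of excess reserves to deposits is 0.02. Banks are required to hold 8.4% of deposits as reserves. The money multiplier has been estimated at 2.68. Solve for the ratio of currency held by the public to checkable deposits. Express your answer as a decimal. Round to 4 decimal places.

Using m = 2.68. From m = (1 + c)/(c + rr + e), rearranging gives 1 + c = m·(c + rr + e), so c·(1 − m) = m·(rr + e) − 1.
Hence c = [m·(rr + e) − 1]/(1 − m) = [2.68 × (0.084 + 0.02) − 1] / (1 − 2.68) ≈ 0.429333.

0.4293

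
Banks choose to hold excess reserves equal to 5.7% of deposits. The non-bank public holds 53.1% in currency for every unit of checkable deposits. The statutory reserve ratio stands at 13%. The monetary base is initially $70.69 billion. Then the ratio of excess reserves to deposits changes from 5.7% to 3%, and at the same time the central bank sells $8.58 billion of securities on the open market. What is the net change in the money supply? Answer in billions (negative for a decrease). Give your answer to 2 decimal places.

Before: m₁ = (1 + 0.531) / (0.13 + 0.057 + 0.531) ≈ 2.13231, MB₁ = 70.69, so M₁ = 2.13231 × 70.69 ≈ 150.733 billion.
After: m₂ = (1 + 0.531) / (0.13 + 0.03 + 0.531) ≈ 2.21563, MB₂ = 70.69 − 8.58 = 62.11, so M₂ = 2.21563 × 62.11 ≈ 137.6128 billion.
ΔM = M₂ − M₁ = 137.6128 − 150.733 = -13.1202 billion.

-13.12 billion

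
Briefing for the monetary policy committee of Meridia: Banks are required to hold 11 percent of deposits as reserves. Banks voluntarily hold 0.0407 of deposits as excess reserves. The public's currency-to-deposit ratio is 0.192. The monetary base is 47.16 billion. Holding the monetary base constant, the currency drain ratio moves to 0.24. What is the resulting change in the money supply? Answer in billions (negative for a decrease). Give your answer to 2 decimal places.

Initially m₁ = (1 + 0.192) / (0.11 + 0.0407 + 0.192) ≈ 3.47826, so M₁ = 3.47826 × 47.16 ≈ 164.0347 billion.
After the change m₂ = (1 + 0.24) / (0.11 + 0.0407 + 0.24) ≈ 3.17379, so M₂ = 3.17379 × 47.16 ≈ 149.6759 billion.
ΔM = M₂ − M₁ = 149.6759 − 164.0347 = -14.3588 billion.

-14.36 billion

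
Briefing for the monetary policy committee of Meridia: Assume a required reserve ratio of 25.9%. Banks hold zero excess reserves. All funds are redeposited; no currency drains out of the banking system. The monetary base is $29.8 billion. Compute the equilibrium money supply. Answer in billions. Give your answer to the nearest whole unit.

With no currency drain or excess reserves, the money multiplier is m = 1/rr = 1/0.259 ≈ 3.8610.
Money supply M = m × MB = 3.8610 × 29.8 = 115.0578 billion.

$115 billion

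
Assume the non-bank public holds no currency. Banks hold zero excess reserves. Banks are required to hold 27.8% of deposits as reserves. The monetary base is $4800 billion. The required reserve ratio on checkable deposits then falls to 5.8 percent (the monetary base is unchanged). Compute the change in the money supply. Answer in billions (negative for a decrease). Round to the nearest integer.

Initially m₁ = 1 / (0.278) ≈ 3.59712, so M₁ = 3.59712 × 4800 = 17266.176 billion.
After the change m₂ = 1 / (0.058) ≈ 17.24138, so M₂ = 17.24138 × 4800 = 82758.624 billion.
ΔM = M₂ − M₁ = 82758.624 − 17266.176 = 65492.448 billion.

$65492 billion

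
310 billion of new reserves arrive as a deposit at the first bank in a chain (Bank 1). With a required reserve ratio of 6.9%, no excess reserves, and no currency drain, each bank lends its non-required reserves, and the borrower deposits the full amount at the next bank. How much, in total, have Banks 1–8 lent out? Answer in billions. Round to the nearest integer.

1822 billion

Bank i lends (1 − rr)^i of the original deposit: Bank 1 lends 310·0.9310 = 288.6100, Bank 2 lends 310·0.9310² ≈ 268.6959, and so on.
Summing a geometric series: total = 310·[0.9310·(1 − 0.9310^8) / (1 − 0.9310)] ≈ 1821.9507 billion.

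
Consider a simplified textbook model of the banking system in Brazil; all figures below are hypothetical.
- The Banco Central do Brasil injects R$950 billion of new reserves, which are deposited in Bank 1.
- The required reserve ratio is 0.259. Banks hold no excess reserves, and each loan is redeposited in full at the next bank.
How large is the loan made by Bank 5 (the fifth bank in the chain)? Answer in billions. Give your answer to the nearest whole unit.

Each bank lends a fraction (1 − rr) = 0.7410 of the deposit it receives, so Bank 5 receives 950·0.7410^4 and lends 950·0.7410^5 ≈ 212.2338 billion.

R$212 billion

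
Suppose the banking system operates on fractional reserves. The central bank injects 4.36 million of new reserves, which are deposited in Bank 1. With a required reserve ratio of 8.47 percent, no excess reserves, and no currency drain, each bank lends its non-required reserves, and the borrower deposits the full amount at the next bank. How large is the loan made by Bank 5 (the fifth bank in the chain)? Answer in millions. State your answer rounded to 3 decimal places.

2.801 million

Each bank lends a fraction (1 − rr) = 0.9153 of the deposit it receives, so Bank 5 receives 4.36·0.9153^4 and lends 4.36·0.9153^5 ≈ 2.8009 million.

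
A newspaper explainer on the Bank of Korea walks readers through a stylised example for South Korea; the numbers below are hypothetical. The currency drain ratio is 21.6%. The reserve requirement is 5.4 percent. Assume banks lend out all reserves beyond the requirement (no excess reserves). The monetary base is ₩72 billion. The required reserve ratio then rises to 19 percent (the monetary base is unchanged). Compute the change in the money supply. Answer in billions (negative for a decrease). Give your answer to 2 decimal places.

-108.62 billion

Initially m₁ = (1 + 0.216) / (0.054 + 0.216) ≈ 4.50370, so M₁ = 4.50370 × 72 = 324.2664 billion.
After the change m₂ = (1 + 0.216) / (0.19 + 0.216) ≈ 2.99507, so M₂ = 2.99507 × 72 ≈ 215.645 billion.
ΔM = M₂ − M₁ = 215.645 − 324.2664 = -108.6214 billion.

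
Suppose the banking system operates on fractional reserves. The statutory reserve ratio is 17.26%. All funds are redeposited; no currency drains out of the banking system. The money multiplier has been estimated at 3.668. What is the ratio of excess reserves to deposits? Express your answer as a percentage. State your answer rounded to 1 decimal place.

Using m = 3.668. Since m = (1 + c)/(c + rr + e), the denominator satisfies c + rr + e = (1 + c)/m = (1 + 0) / 3.668 ≈ 0.272628.
With c = 0 and rr = 0.1726, the ratio of excess reserves to deposits is 0.272628 − 0 − 0.1726 = 0.100028.

10.0%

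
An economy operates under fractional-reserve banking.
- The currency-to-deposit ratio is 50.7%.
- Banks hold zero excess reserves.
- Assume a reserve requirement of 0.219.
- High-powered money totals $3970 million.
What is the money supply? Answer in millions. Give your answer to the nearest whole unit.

The money multiplier is m = (1 + c) / (rr + c) = (1 + 0.507) / (0.219 + 0.507) ≈ 2.07576.
So M = m × MB = 2.07576 × 3970 = 8240.7672 million.

$8241 million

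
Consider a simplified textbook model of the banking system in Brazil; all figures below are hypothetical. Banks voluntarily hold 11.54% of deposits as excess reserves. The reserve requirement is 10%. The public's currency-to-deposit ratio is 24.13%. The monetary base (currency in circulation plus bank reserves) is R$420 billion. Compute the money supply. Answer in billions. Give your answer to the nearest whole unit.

R$1142 billion

The money multiplier is m = (1 + c) / (rr + e + c) = (1 + 0.2413) / (0.1 + 0.1154 + 0.2413) ≈ 2.7180.
So M = m × MB = 2.7180 × 420 = 1141.56 billion.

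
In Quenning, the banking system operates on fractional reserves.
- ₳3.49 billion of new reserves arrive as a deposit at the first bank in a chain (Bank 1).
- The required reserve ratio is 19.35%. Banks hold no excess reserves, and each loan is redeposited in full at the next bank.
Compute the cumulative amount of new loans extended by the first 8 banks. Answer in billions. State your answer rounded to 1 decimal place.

Bank i lends (1 − rr)^i of the original deposit: Bank 1 lends 3.49·0.8065 ≈ 2.8147, Bank 2 lends 3.49·0.8065² ≈ 2.2700, and so on.
Summing a geometric series: total = 3.49·[0.8065·(1 − 0.8065^8) / (1 − 0.8065)] ≈ 11.9425 billion.

₳11.9 billion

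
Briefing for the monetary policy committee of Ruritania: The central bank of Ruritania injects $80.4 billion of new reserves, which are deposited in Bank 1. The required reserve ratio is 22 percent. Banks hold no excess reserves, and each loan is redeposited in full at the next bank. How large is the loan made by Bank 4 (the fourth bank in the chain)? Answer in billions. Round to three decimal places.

Each bank lends a fraction (1 − rr) = 0.7800 of the deposit it receives, so Bank 4 receives 80.4·0.7800^3 and lends 80.4·0.7800^4 ≈ 29.7601 billion.

$29.760 billion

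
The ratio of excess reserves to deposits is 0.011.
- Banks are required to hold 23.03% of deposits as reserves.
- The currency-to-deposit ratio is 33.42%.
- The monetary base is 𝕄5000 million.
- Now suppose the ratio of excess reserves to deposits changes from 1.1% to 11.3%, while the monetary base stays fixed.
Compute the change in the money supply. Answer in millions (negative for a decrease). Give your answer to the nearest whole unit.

Initially m₁ = (1 + 0.3342) / (0.2303 + 0.011 + 0.3342) ≈ 2.31833, so M₁ = 2.31833 × 5000 = 11591.65 million.
After the change m₂ = (1 + 0.3342) / (0.2303 + 0.113 + 0.3342) ≈ 1.96930, so M₂ = 1.96930 × 5000 = 9846.5 million.
ΔM = M₂ − M₁ = 9846.5 − 11591.65 = -1745.15 million.

-1745 million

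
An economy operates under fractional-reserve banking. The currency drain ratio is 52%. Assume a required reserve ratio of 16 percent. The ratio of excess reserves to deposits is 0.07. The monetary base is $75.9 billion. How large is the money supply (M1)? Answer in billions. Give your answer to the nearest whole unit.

The money multiplier is m = (1 + c) / (rr + e + c) = (1 + 0.52) / (0.16 + 0.07 + 0.52) ≈ 2.0267.
So M = m × MB = 2.0267 × 75.9 ≈ 153.8265 billion.

$154 billion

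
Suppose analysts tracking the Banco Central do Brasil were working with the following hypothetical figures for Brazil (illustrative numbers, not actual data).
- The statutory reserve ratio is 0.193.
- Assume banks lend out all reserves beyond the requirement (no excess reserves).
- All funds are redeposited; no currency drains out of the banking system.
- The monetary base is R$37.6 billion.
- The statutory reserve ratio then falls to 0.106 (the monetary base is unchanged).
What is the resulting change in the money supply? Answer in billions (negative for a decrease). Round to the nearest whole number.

R$160 billion

Initially m₁ = 1 / (0.193) ≈ 5.1813, so M₁ = 5.1813 × 37.6 ≈ 194.8169 billion.
After the change m₂ = 1 / (0.106) ≈ 9.4340, so M₂ = 9.4340 × 37.6 = 354.7184 billion.
ΔM = M₂ − M₁ = 354.7184 − 194.8169 = 159.9015 billion.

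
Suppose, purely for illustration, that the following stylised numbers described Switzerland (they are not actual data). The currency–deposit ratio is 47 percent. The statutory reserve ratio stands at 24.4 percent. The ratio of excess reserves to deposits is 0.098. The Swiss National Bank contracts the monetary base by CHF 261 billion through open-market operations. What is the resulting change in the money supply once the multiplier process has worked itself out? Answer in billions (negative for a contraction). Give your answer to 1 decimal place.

The money multiplier is m = (1 + c) / (rr + e + c) = (1 + 0.47) / (0.244 + 0.098 + 0.47) ≈ 1.81034.
The sale removes 261 billion of base, so ΔM = m × ΔMB = 1.81034 × (−261) ≈ -472.4987 billion.

-472.5 billion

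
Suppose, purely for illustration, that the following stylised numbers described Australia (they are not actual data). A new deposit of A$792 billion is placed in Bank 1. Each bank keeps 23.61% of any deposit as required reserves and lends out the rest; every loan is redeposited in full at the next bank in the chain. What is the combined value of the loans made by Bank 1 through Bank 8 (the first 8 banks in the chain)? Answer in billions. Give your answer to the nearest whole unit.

A$2265 billion

Bank i lends (1 − rr)^i of the original deposit: Bank 1 lends 792·0.7639 = 605.0088, Bank 2 lends 792·0.7639² ≈ 462.1662, and so on.
Summing a geometric series: total = 792·[0.7639·(1 − 0.7639^8) / (1 − 0.7639)] ≈ 2265.3731 billion.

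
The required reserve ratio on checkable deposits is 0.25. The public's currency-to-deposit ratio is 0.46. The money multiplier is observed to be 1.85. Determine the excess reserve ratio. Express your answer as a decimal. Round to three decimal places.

Using m = 1.85. Since m = (1 + c)/(c + rr + e), the denominator satisfies c + rr + e = (1 + c)/m = (1 + 0.46) / 1.85 ≈ 0.789189.
With c = 0.46 and rr = 0.25, the excess reserve ratio is 0.789189 − 0.46 − 0.25 = 0.079189.

0.079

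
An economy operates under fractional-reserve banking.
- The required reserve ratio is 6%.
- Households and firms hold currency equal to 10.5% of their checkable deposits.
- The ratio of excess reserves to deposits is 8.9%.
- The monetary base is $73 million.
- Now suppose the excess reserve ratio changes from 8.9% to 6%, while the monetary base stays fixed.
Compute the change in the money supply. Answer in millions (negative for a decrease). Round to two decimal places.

Initially m₁ = (1 + 0.105) / (0.06 + 0.089 + 0.105) ≈ 4.35039, so M₁ = 4.35039 × 73 ≈ 317.5785 million.
After the change m₂ = (1 + 0.105) / (0.06 + 0.06 + 0.105) ≈ 4.91111, so M₂ = 4.91111 × 73 ≈ 358.511 million.
ΔM = M₂ − M₁ = 358.511 − 317.5785 = 40.9325 million.

$40.93 million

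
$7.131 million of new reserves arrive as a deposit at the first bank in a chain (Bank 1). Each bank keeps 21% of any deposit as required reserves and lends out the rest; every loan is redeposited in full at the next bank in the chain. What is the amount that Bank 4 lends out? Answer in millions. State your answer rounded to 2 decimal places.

$2.78 million

Each bank lends a fraction (1 − rr) = 0.7900 of the deposit it receives, so Bank 4 receives 7.131·0.7900^3 and lends 7.131·0.7900^4 ≈ 2.7775 million.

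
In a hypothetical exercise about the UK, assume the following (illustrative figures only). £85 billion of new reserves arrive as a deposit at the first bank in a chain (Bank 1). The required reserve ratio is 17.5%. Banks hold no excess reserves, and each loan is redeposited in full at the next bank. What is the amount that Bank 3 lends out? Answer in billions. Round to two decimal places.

£47.73 billion

Each bank lends a fraction (1 − rr) = 0.8250 of the deposit it receives, so Bank 3 receives 85·0.8250^2 and lends 85·0.8250^3 ≈ 47.7288 billion.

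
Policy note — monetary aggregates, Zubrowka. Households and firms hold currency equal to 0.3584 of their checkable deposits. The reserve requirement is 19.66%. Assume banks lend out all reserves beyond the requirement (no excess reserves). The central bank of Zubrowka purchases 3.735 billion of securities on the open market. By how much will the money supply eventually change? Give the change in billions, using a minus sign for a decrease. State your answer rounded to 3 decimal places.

9.142 billion

The money multiplier is m = (1 + c) / (rr + c) = (1 + 0.3584) / (0.1966 + 0.3584) ≈ 2.44757.
The purchase adds 3.735 billion of base, so ΔM = m × ΔMB = 2.44757 × (+3.735) ≈ 9.1417 billion.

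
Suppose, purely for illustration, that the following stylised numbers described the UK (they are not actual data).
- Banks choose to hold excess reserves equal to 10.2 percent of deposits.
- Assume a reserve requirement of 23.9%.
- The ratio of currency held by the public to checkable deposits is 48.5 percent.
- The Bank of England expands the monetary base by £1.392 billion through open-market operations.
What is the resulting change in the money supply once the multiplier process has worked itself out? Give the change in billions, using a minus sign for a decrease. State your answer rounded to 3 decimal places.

£2.503 billion

The money multiplier is m = (1 + c) / (rr + e + c) = (1 + 0.485) / (0.239 + 0.102 + 0.485) ≈ 1.79782.
The purchase adds 1.392 billion of base, so ΔM = m × ΔMB = 1.79782 × (+1.392) ≈ 2.5026 billion.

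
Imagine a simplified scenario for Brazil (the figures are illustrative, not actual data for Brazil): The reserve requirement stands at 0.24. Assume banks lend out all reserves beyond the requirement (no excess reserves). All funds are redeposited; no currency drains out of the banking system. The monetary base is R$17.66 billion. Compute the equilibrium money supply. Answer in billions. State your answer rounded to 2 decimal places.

With no currency drain or excess reserves, the money multiplier is m = 1/rr = 1/0.24 ≈ 4.16667.
Money supply M = m × MB = 4.16667 × 17.66 ≈ 73.5834 billion.

R$73.58 billion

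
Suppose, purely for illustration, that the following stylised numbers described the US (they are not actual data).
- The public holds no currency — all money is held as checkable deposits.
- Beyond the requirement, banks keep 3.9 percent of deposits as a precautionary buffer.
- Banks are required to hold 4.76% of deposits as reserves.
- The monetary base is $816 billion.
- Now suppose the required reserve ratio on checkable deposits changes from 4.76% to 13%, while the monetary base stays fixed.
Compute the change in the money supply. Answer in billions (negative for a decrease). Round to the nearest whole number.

Initially m₁ = 1 / (0.0476 + 0.039) ≈ 11.5473, so M₁ = 11.5473 × 816 = 9422.5968 billion.
After the change m₂ = 1 / (0.13 + 0.039) ≈ 5.9172, so M₂ = 5.9172 × 816 = 4828.4352 billion.
ΔM = M₂ − M₁ = 4828.4352 − 9422.5968 = -4594.1616 billion.

-4594 billion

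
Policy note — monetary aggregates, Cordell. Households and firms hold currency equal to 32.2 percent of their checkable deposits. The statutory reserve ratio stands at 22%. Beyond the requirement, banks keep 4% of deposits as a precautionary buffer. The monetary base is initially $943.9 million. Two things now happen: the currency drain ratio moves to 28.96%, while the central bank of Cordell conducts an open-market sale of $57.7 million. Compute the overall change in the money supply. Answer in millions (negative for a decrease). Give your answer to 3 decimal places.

-64.638 million

Before: m₁ = (1 + 0.322) / (0.22 + 0.04 + 0.322) ≈ 2.2714777, MB₁ = 943.9, so M₁ = 2.2714777 × 943.9 ≈ 2144.0478 million.
After: m₂ = (1 + 0.2896) / (0.22 + 0.04 + 0.2896) ≈ 2.3464338, MB₂ = 943.9 − 57.7 = 886.2, so M₂ = 2.3464338 × 886.2 ≈ 2079.4096 million.
ΔM = M₂ − M₁ = 2079.4096 − 2144.0478 = -64.6382 million.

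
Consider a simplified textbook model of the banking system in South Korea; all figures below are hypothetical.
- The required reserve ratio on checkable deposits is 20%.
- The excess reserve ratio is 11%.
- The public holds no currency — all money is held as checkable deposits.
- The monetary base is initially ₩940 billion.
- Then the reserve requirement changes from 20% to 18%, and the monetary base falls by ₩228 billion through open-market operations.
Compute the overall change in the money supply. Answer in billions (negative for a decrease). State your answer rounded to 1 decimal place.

Before: m₁ = 1 / (0.2 + 0.11) ≈ 3.22581, MB₁ = 940, so M₁ = 3.22581 × 940 = 3032.2614 billion.
After: m₂ = 1 / (0.18 + 0.11) ≈ 3.44828, MB₂ = 940 − 228 = 712, so M₂ = 3.44828 × 712 ≈ 2455.1754 billion.
ΔM = M₂ − M₁ = 2455.1754 − 3032.2614 = -577.086 billion.

-577.1 billion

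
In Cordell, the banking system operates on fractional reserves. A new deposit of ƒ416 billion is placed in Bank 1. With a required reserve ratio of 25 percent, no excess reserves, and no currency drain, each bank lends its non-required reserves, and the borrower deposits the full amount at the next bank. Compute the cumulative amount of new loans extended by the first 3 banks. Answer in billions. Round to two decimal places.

ƒ721.50 billion

Bank i lends (1 − rr)^i of the original deposit: Bank 1 lends 416·0.7500 = 312.0000, Bank 2 lends 416·0.7500² = 234.0000, and so on.
Summing a geometric series: total = 416·[0.7500·(1 − 0.7500^3) / (1 − 0.7500)] = 721.5000 billion.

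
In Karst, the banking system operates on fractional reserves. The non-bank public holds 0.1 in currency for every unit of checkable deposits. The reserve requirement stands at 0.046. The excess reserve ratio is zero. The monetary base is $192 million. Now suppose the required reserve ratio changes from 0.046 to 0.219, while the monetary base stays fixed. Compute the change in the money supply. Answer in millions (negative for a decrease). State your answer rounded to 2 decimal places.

-784.51 million

Initially m₁ = (1 + 0.1) / (0.046 + 0.1) ≈ 7.534247, so M₁ = 7.534247 × 192 ≈ 1446.5754 million.
After the change m₂ = (1 + 0.1) / (0.219 + 0.1) ≈ 3.448276, so M₂ = 3.448276 × 192 ≈ 662.069 million.
ΔM = M₂ − M₁ = 662.069 − 1446.5754 = -784.5064 million.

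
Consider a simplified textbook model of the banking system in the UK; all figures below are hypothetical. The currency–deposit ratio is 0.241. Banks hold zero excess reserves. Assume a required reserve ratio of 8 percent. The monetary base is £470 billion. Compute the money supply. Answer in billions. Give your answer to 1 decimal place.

£1817.0 billion

The money multiplier is m = (1 + c) / (rr + c) = (1 + 0.241) / (0.08 + 0.241) ≈ 3.86604.
So M = m × MB = 3.86604 × 470 = 1817.0388 billion.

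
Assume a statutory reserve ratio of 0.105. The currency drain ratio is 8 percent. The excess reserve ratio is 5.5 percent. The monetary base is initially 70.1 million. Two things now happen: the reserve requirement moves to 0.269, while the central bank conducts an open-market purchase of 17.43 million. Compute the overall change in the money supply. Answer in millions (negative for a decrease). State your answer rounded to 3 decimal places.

Before: m₁ = (1 + 0.08) / (0.105 + 0.055 + 0.08) = 4.5, MB₁ = 70.1, so M₁ = 4.5 × 70.1 = 315.45 million.
After: m₂ = (1 + 0.08) / (0.269 + 0.055 + 0.08) ≈ 2.673267, MB₂ = 70.1 + 17.43 = 87.53, so M₂ = 2.673267 × 87.53 ≈ 233.9911 million.
ΔM = M₂ − M₁ = 233.9911 − 315.45 = -81.4589 million.

-81.459 million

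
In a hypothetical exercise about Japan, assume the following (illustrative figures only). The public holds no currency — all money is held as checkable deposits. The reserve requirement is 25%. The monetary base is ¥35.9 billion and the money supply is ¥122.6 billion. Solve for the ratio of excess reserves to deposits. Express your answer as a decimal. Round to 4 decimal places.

Using m = M/MB = 122.6/35.9 ≈ 3.415042. Since m = (1 + c)/(c + rr + e), the denominator satisfies c + rr + e = (1 + c)/m = (1 + 0) / 3.415042 ≈ 0.292822.
With c = 0 and rr = 0.25, the ratio of excess reserves to deposits is 0.292822 − 0 − 0.25 = 0.042822.

0.0428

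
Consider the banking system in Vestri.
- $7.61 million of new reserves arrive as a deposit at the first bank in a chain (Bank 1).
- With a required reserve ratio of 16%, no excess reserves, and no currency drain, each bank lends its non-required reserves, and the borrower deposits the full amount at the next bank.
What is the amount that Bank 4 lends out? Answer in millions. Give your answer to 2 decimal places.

Each bank lends a fraction (1 − rr) = 0.8400 of the deposit it receives, so Bank 4 receives 7.61·0.8400^3 and lends 7.61·0.8400^4 ≈ 3.7888 million.

$3.79 million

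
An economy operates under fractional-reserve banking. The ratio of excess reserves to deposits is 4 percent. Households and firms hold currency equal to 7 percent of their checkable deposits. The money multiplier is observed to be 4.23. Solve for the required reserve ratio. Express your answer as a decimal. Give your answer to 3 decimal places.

0.143

Using m = 4.23. Since m = (1 + c)/(c + rr + e), the denominator satisfies c + rr + e = (1 + c)/m = (1 + 0.07) / 4.23 ≈ 0.252955.
With c = 0.07 and e = 0.04, the required reserve ratio is 0.252955 − 0.07 − 0.04 = 0.142955.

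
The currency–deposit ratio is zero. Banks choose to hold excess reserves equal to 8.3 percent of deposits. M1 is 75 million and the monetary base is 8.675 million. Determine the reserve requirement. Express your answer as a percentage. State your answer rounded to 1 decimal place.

3.3%

Using m = M/MB = 75/8.675 ≈ 8.645533. Since m = (1 + c)/(c + rr + e), the denominator satisfies c + rr + e = (1 + c)/m = (1 + 0) / 8.645533 ≈ 0.115667.
With c = 0 and e = 0.083, the reserve requirement is 0.115667 − 0 − 0.083 = 0.032667.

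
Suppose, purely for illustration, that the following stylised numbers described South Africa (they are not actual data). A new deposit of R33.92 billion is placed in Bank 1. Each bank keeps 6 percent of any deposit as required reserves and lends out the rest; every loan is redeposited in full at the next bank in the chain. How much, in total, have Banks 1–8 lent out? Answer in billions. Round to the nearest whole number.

Bank i lends (1 − rr)^i of the original deposit: Bank 1 lends 33.92·0.9400 = 31.8848, Bank 2 lends 33.92·0.9400² ≈ 29.9717, and so on.
Summing a geometric series: total = 33.92·[0.9400·(1 − 0.9400^8) / (1 − 0.9400)] ≈ 207.4803 billion.

R207 billion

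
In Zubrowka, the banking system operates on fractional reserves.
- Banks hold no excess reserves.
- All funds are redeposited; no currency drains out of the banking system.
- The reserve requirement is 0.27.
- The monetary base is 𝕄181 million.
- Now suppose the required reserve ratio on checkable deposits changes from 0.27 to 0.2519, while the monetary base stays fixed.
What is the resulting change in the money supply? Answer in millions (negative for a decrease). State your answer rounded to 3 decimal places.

𝕄48.169 million

Initially m₁ = 1 / (0.27) ≈ 3.7037037, so M₁ = 3.7037037 × 181 ≈ 670.3704 million.
After the change m₂ = 1 / (0.2519) ≈ 3.9698293, so M₂ = 3.9698293 × 181 ≈ 718.5391 million.
ΔM = M₂ − M₁ = 718.5391 − 670.3704 = 48.1687 million.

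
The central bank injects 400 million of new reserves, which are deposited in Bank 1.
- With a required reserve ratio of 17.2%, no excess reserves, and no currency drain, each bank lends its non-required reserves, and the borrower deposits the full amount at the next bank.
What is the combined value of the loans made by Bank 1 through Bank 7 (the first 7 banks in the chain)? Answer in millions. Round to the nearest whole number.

1412 million

Bank i lends (1 − rr)^i of the original deposit: Bank 1 lends 400·0.8280 = 331.2000, Bank 2 lends 400·0.8280² = 274.2336, and so on.
Summing a geometric series: total = 400·[0.8280·(1 − 0.8280^7) / (1 − 0.8280)] ≈ 1411.8049 million.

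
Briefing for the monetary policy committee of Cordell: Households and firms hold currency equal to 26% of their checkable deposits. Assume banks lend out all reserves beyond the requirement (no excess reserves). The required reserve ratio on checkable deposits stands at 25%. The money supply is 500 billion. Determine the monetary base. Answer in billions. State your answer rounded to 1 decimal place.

202.4 billion

The money multiplier is m = (1 + c) / (rr + c) = (1 + 0.26) / (0.25 + 0.26) ≈ 2.47059.
MB = M / m = 500 / 2.47059 ≈ 202.3808 billion.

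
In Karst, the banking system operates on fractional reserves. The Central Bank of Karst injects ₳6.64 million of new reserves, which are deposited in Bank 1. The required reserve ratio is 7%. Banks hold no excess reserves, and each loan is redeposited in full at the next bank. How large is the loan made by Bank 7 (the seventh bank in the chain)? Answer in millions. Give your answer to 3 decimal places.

Each bank lends a fraction (1 − rr) = 0.9300 of the deposit it receives, so Bank 7 receives 6.64·0.9300^6 and lends 6.64·0.9300^7 ≈ 3.9953 million.

₳3.995 million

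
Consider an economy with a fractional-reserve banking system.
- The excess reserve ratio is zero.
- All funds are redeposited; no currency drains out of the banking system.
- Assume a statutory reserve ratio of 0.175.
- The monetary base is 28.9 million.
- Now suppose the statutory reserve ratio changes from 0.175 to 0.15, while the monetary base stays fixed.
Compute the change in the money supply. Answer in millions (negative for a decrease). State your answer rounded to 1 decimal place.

27.5 million

Initially m₁ = 1 / (0.175) ≈ 5.7143, so M₁ = 5.7143 × 28.9 ≈ 165.1433 million.
After the change m₂ = 1 / (0.15) ≈ 6.6667, so M₂ = 6.6667 × 28.9 ≈ 192.6676 million.
ΔM = M₂ − M₁ = 192.6676 − 165.1433 = 27.5243 million.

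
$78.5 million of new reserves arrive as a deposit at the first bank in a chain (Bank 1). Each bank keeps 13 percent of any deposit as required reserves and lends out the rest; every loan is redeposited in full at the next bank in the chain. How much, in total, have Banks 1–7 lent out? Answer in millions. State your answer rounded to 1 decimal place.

$327.2 million

Bank i lends (1 − rr)^i of the original deposit: Bank 1 lends 78.5·0.8700 = 68.2950, Bank 2 lends 78.5·0.8700² ≈ 59.4167, and so on.
Summing a geometric series: total = 78.5·[0.8700·(1 − 0.8700^7) / (1 − 0.8700)] ≈ 327.1568 million.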